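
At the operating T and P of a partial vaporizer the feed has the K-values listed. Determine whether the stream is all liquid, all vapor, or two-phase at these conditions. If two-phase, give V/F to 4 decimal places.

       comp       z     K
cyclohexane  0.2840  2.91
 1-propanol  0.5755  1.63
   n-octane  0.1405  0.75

all vapor

ΣzᵢKᵢ = 1.8699; Σzᵢ/Kᵢ = 0.6380.
Since Σzᵢ/Kᵢ < 1 the mixture is above its dew point — single vapor phase.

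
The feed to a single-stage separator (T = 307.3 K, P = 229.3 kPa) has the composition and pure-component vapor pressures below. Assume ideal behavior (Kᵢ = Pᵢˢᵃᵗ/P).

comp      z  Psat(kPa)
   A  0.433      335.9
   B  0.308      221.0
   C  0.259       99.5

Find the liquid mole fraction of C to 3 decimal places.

x_C = 0.300

Raoult's law: Kᵢ = Pᵢˢᵃᵗ/P = Pᵢˢᵃᵗ/229.3.
  K_A = 335.9/229.3 = 1.46489, K_B = 221.0/229.3 = 0.96380, K_C = 99.5/229.3 = 0.43393
Newton–Raphson from V/F = 0.5:
  V/F = 0.500: g = -0.0525, g' = -0.223 → V/F = 0.265
  V/F = 0.265: g = -0.0045, g' = -0.189 → V/F = 0.241
Converged at V/F = 0.241.
Compositions from xᵢ = zᵢ/(1+V/F(Kᵢ−1)), yᵢ = Kᵢxᵢ:
  A: x = 0.389, y = 0.570
  B: x = 0.311, y = 0.299
  C: x = 0.300, y = 0.130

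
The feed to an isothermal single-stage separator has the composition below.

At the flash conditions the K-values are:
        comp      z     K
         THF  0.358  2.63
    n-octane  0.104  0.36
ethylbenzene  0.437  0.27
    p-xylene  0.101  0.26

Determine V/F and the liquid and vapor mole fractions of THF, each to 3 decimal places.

Material balance + equilibrium reduce to Σ zᵢ(Kᵢ−1)/(1+V/F(Kᵢ−1)) = 0.
g(0) = ΣzᵢKᵢ − 1 = 0.123 and g(1) = 1 − Σzᵢ/Kᵢ = -1.432, so a root lies in (0, 1).
Newton iteration, V/F⁰ = 0.4:
  V/F = 0.400: g = -0.2930, g' = -1.002 → V/F = 0.108
  V/F = 0.108: g = -0.0023, g' = -1.077 → V/F = 0.105
Converged at V/F = 0.105.
Compositions from xᵢ = zᵢ/(1+V/F(Kᵢ−1)), yᵢ = Kᵢxᵢ:
  THF: x = 0.306, y = 0.804
  n-octane: x = 0.112, y = 0.040
  ethylbenzene: x = 0.473, y = 0.128
  p-xylene: x = 0.110, y = 0.028

V/F = 0.105, x_THF = 0.306, y_THF = 0.804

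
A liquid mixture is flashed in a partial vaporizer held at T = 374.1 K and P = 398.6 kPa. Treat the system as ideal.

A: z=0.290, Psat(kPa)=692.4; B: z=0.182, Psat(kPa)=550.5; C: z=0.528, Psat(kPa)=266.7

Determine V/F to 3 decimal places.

Raoult's law: Kᵢ = Pᵢˢᵃᵗ/P = Pᵢˢᵃᵗ/398.6.
  K_A = 692.4/398.6 = 1.73708, K_B = 550.5/398.6 = 1.38108, K_C = 266.7/398.6 = 0.66909
Rachford–Rice: g(V/F) = Σ zᵢ(Kᵢ−1)/(1+V/F(Kᵢ−1)) = 0.
g(0) = ΣzᵢKᵢ − 1 = 0.108 and g(1) = 1 − Σzᵢ/Kᵢ = -0.088, so a root lies in (0, 1).
Newton–Raphson from V/F = 0.5:
  V/F = 0.500: g = 0.0051, g' = -0.186 → V/F = 0.527
Converged at V/F = 0.527.

V/F = 0.527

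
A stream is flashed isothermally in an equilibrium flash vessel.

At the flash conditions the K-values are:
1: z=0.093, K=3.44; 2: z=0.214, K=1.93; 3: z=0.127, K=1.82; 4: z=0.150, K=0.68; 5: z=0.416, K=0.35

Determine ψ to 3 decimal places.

ψ = 0.271

Rachford–Rice: g(ψ) = Σ zᵢ(Kᵢ−1)/(1+ψ(Kᵢ−1)) = 0.
Feasibility: ΣzᵢKᵢ = 1.212, Σzᵢ/Kᵢ = 1.617 — both > 1, two phases present.
Newton iteration, ψ⁰ = 0.48:
  ψ = 0.480: g = -0.1329, g' = -0.643 → ψ = 0.273
  ψ = 0.273: g = -0.0015, g' = -0.652 → ψ = 0.271
Converged at ψ = 0.271.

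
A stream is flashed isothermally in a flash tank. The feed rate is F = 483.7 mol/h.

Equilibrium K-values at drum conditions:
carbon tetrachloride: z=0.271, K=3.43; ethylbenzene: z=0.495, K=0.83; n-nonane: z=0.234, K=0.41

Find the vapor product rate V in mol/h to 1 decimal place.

Rachford–Rice: g(β) = Σ zᵢ(Kᵢ−1)/(1+β(Kᵢ−1)) = 0.
g(0) = ΣzᵢKᵢ − 1 = 0.436 and g(1) = 1 − Σzᵢ/Kᵢ = -0.246, so a root lies in (0, 1).
Newton iteration, β⁰ = 0.59:
  β = 0.590: g = -0.0347, g' = -0.480 → β = 0.518
  β = 0.518: g = 0.0007, g' = -0.500 → β = 0.519
Converged at β = 0.519.
Then V = β·F = 0.5189·483.7 = 251.0 mol/h and L = F − V = 232.7 mol/h.

V = 251.0 mol/h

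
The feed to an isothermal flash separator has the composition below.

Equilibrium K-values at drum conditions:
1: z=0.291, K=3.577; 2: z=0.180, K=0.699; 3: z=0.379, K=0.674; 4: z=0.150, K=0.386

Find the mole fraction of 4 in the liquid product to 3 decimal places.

Let ψ = V/F and solve Σ zᵢ(Kᵢ−1)/(1+ψ(Kᵢ−1)) = 0.
g(0) = ΣzᵢKᵢ − 1 = 0.480 and g(1) = 1 − Σzᵢ/Kᵢ = -0.290, so a root lies in (0, 1).
Iterate (Newton) starting at ψ = 0.5:
  ψ = 0.500: g = -0.0166, g' = -0.567 → ψ = 0.471
Converged at ψ = 0.471.
Compositions from xᵢ = zᵢ/(1+ψ(Kᵢ−1)), yᵢ = Kᵢxᵢ:
  1: x = 0.131, y = 0.470
  2: x = 0.210, y = 0.147
  3: x = 0.448, y = 0.302
  4: x = 0.211, y = 0.081

x_4 = 0.211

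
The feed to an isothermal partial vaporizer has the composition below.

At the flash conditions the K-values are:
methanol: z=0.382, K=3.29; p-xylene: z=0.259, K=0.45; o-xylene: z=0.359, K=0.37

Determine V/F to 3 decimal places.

Material balance + equilibrium reduce to Σ zᵢ(Kᵢ−1)/(1+V/F(Kᵢ−1)) = 0.
g(0) = ΣzᵢKᵢ − 1 = 0.506 and g(1) = 1 − Σzᵢ/Kᵢ = -0.662, so a root lies in (0, 1).
Newton iteration, V/F⁰ = 0.31:
  V/F = 0.310: g = 0.0588, g' = -1.019 → V/F = 0.368
  V/F = 0.368: g = 0.0020, g' = -0.955 → V/F = 0.370
Converged at V/F = 0.370.

V/F = 0.370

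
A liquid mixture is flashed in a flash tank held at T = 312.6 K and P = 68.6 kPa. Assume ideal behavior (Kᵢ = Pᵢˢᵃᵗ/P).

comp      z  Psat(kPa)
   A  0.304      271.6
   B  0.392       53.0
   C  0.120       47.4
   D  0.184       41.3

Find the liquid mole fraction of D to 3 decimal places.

x_D = 0.271

Raoult's law: Kᵢ = Pᵢˢᵃᵗ/P = Pᵢˢᵃᵗ/68.6.
  K_A = 271.6/68.6 = 3.95918, K_B = 53.0/68.6 = 0.77259, K_C = 47.4/68.6 = 0.69096, K_D = 41.3/68.6 = 0.60204
Newton–Raphson from V/F = 0.62:
  V/F = 0.620: g = 0.0705, g' = -0.428 → V/F = 0.785
  V/F = 0.785: g = 0.0068, g' = -0.353 → V/F = 0.804
Converged at V/F = 0.804.
Compositions from xᵢ = zᵢ/(1+V/F(Kᵢ−1)), yᵢ = Kᵢxᵢ:
  A: x = 0.090, y = 0.356
  B: x = 0.480, y = 0.371
  C: x = 0.160, y = 0.110
  D: x = 0.271, y = 0.163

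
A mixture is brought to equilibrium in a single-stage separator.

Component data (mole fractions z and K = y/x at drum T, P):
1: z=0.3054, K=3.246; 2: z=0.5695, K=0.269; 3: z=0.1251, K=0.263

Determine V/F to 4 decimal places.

Material balance + equilibrium reduce to Σ zᵢ(Kᵢ−1)/(1+V/F(Kᵢ−1)) = 0.
Check two-phase: ΣzᵢKᵢ = 1.1774 > 1 and Σzᵢ/Kᵢ = 2.6869 > 1, so g(0) = 0.1774 > 0 and g(1) = -1.6869 < 0.
Iterate (Newton) starting at V/F = 0.63:
  V/F = 0.6300: g = -0.65977, g' = -1.5466 → V/F = 0.2034
  V/F = 0.2034: g = -0.12665, g' = -1.2398 → V/F = 0.1013
  V/F = 0.1013: g = 0.00962, g' = -1.4569 → V/F = 0.1079
Converged at V/F = 0.1079.

V/F = 0.1079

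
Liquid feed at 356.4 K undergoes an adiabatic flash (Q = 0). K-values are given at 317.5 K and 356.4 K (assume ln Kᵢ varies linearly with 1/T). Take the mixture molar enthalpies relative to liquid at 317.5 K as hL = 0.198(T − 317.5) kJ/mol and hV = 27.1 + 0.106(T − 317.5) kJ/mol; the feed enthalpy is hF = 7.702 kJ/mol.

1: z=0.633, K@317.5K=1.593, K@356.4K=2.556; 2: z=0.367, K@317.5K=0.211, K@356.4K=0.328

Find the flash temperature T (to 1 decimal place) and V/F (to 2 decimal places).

T = 320.9 K, V/F = 0.26

Adiabatic flash: solve Rachford–Rice at each trial T, then check hF = ψ·hV(T) + (1−ψ)·hL(T).
  T = 317.5 K: K = (1.593, 0.211), RR gives ψ = 0.183, H_out = 4.970 kJ/mol
  T = 356.4 K: K = (2.556, 0.328), RR gives ψ = 0.706, H_out = 24.311 kJ/mol
  T = 336.9 K: K = (2.044, 0.266), RR gives ψ = 0.511, H_out = 16.785 kJ/mol
  T = 327.2 K: K = (1.811, 0.238), RR gives ψ = 0.378, H_out = 11.832 kJ/mol
  T = 322.4 K: K = (1.701, 0.224), RR gives ψ = 0.293, H_out = 8.775 kJ/mol
  T = 319.9 K: K = (1.646, 0.217), RR gives ψ = 0.240, H_out = 6.940 kJ/mol
  T = 321.1 K: K = (1.672, 0.221), RR gives ψ = 0.266, H_out = 7.845 kJ/mol
Linear interpolation between T = 319.9 (H_out = 6.940) and T = 321.1 (H_out = 7.845) on hF = 7.702 gives T ≈ 320.9 K, at which ψ = 0.26.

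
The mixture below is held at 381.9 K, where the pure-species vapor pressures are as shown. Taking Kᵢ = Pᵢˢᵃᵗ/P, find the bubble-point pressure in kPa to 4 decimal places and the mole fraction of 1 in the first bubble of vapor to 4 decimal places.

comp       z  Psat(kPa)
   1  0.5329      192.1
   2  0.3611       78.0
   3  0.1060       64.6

Pbub = 137.3835 kPa, y_1 = 0.7451

At the bubble point ψ → 0, so ΣzᵢKᵢ = 1 with Kᵢ = Pᵢˢᵃᵗ/P ⇒ P = ΣzᵢPᵢˢᵃᵗ.
P = 0.5329·192.1 + 0.3611·78.0 + 0.1060·64.6 = 137.3835 kPa
yᵢ = zᵢPᵢˢᵃᵗ/P ⇒ y_1 = 0.5329·192.1/137.3835 = 0.7451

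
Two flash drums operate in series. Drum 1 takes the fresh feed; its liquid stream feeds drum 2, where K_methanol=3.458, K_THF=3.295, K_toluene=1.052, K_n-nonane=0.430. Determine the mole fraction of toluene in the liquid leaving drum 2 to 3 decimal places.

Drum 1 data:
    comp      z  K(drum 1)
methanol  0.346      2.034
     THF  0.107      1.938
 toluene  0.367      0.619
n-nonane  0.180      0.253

x_toluene (drum 2) = 0.403

Drum 1:
Rachford–Rice: g(ψ₁) = Σ zᵢ(Kᵢ−1)/(1+ψ₁(Kᵢ−1)) = 0.
Feasibility: ΣzᵢKᵢ = 1.184, Σzᵢ/Kᵢ = 1.530 — both > 1, two phases present.
Newton–Raphson from ψ₁ = 0.5:
  ψ₁ = 0.500: g = -0.0832, g' = -0.542 → ψ₁ = 0.346
  ψ₁ = 0.346: g = -0.0033, g' = -0.508 → ψ₁ = 0.340
Converged at ψ₁ = 0.340.
Drum-1 compositions:
  methanol: x = 0.256, y = 0.521
  THF: x = 0.081, y = 0.157
  toluene: x = 0.422, y = 0.261
  n-nonane: x = 0.241, y = 0.061
Drum-2 feed = drum-1 liquid: z₂ = (0.2560, 0.0811, 0.4216, 0.2412).
Drum 2:
Rachford–Rice: g(ψ₂) = Σ zᵢ(Kᵢ−1)/(1+ψ₂(Kᵢ−1)) = 0.
Check two-phase: ΣzᵢKᵢ = 1.700 > 1 and Σzᵢ/Kᵢ = 1.060 > 1, so g(0) = 0.700 > 0 and g(1) = -0.060 < 0.
Newton iteration, ψ₂⁰ = 0.58:
  ψ₂ = 0.580: g = 0.1552, g' = -0.518 → ψ₂ = 0.880
  ψ₂ = 0.880: g = 0.0058, g' = -0.518 → ψ₂ = 0.891
Converged at ψ₂ = 0.891.
  methanol: x = 0.080, y = 0.278
  THF: x = 0.027, y = 0.088
  toluene: x = 0.403, y = 0.424
  n-nonane: x = 0.490, y = 0.211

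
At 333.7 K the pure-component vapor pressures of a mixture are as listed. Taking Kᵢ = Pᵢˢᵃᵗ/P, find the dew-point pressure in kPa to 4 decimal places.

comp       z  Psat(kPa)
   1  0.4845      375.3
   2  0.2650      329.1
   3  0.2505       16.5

Pdew = 57.8770 kPa

At the dew point ψ → 1, so Σzᵢ/Kᵢ = 1 with Kᵢ = Pᵢˢᵃᵗ/P ⇒ 1/P = Σzᵢ/Pᵢˢᵃᵗ.
1/P = 0.4845/375.3 + 0.2650/329.1 + 0.2505/16.5 = 0.0172780 ⇒ P = 57.8770 kPa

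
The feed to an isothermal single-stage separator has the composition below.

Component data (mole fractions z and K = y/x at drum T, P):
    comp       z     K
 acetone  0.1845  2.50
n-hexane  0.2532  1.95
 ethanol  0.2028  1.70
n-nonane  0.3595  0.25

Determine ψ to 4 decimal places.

ψ = 0.4938

Rachford–Rice: g(ψ) = Σ zᵢ(Kᵢ−1)/(1+ψ(Kᵢ−1)) = 0.
g(0) = ΣzᵢKᵢ − 1 = 0.3896 and g(1) = 1 − Σzᵢ/Kᵢ = -0.7609, so a root lies in (0, 1).
Iterate (Newton) starting at ψ = 0.5:
  ψ = 0.5000: g = -0.00502, g' = -0.8128 → ψ = 0.4938
Converged at ψ = 0.4938.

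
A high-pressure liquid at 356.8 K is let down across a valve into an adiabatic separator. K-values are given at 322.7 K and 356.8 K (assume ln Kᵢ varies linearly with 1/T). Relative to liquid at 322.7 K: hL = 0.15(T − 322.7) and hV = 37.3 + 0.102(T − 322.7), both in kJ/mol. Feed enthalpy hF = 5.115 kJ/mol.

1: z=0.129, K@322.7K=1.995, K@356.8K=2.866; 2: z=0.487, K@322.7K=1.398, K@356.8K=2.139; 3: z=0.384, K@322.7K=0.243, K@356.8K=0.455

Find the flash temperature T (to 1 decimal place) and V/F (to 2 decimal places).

T = 324.5 K, V/F = 0.13

Adiabatic flash: solve Rachford–Rice at each trial T, then check hF = ψ·hV(T) + (1−ψ)·hL(T).
  T = 322.7 K: K = (1.995, 1.398, 0.243), RR gives ψ = 0.074, H_out = 2.751 kJ/mol
  T = 356.8 K: K = (2.866, 2.139, 0.455), RR gives ψ = 0.826, H_out = 34.567 kJ/mol
  T = 339.8 K: K = (2.414, 1.749, 0.338), RR gives ψ = 0.487, H_out = 20.343 kJ/mol
  T = 331.2 K: K = (2.199, 1.567, 0.288), RR gives ψ = 0.303, H_out = 12.471 kJ/mol
  T = 326.9 K: K = (2.095, 1.480, 0.264), RR gives ψ = 0.196, H_out = 7.898 kJ/mol
  T = 324.8 K: K = (2.044, 1.439, 0.254), RR gives ψ = 0.137, H_out = 5.424 kJ/mol
  T = 323.8 K: K = (2.021, 1.419, 0.248), RR gives ψ = 0.108, H_out = 4.178 kJ/mol
  T = 324.3 K: K = (2.033, 1.429, 0.251), RR gives ψ = 0.123, H_out = 4.807 kJ/mol
Linear interpolation between T = 324.3 (H_out = 4.807) and T = 324.8 (H_out = 5.424) on hF = 5.115 gives T ≈ 324.5 K, at which ψ = 0.13.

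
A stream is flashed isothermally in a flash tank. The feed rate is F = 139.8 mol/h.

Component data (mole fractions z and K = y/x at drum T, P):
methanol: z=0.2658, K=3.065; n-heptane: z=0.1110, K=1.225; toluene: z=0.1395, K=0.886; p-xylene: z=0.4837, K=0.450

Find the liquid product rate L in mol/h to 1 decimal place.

L = 91.8 mol/h

Material balance + equilibrium reduce to Σ zᵢ(Kᵢ−1)/(1+β(Kᵢ−1)) = 0.
Check two-phase: ΣzᵢKᵢ = 1.2919 > 1 and Σzᵢ/Kᵢ = 1.4097 > 1, so g(0) = 0.2919 > 0 and g(1) = -0.4097 < 0.
Newton–Raphson from β = 0.34:
  β = 0.3400: g = 0.00190, g' = -0.6194 → β = 0.3431
Converged at β = 0.3431.
Then V = β·F = 0.3431·139.8 = 48.0 mol/h and L = F − V = 91.8 mol/h.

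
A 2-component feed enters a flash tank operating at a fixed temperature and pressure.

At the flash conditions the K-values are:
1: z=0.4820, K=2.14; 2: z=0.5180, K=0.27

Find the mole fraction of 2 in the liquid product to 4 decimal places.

Rachford–Rice: g(V/F) = Σ zᵢ(Kᵢ−1)/(1+V/F(Kᵢ−1)) = 0.
Check two-phase: ΣzᵢKᵢ = 1.1713 > 1 and Σzᵢ/Kᵢ = 2.1438 > 1, so g(0) = 0.1713 > 0 and g(1) = -1.1438 < 0.
Binary case is linear: z₁(K₁−1)(1+V/F(K₂−1)) + z₂(K₂−1)(1+V/F(K₁−1)) = 0
⇒ V/F = [z₁(K₁−1)+z₂(K₂−1)] / [−(K₁−1)(K₂−1)] = 0.17134/0.83220 = 0.2059
Compositions from xᵢ = zᵢ/(1+V/F(Kᵢ−1)), yᵢ = Kᵢxᵢ:
  1: x = 0.3904, y = 0.8354
  2: x = 0.6096, y = 0.1646

x_2 = 0.6096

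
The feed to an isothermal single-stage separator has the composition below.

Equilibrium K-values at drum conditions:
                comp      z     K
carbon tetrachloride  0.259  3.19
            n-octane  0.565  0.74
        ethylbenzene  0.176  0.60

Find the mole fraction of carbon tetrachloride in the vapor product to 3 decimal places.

Let β = V/F and solve Σ zᵢ(Kᵢ−1)/(1+β(Kᵢ−1)) = 0.
g(0) = ΣzᵢKᵢ − 1 = 0.350 and g(1) = 1 − Σzᵢ/Kᵢ = -0.138, so a root lies in (0, 1).
Newton iteration, β⁰ = 0.33:
  β = 0.330: g = 0.0875, g' = -0.502 → β = 0.504
  β = 0.504: g = 0.0123, g' = -0.375 → β = 0.537
  β = 0.537: g = 0.0003, g' = -0.360 → β = 0.538
Converged at β = 0.538.
Compositions from xᵢ = zᵢ/(1+β(Kᵢ−1)), yᵢ = Kᵢxᵢ:
  carbon tetrachloride: x = 0.119, y = 0.379
  n-octane: x = 0.657, y = 0.486
  ethylbenzene: x = 0.224, y = 0.135

y_carbon tetrachloride = 0.379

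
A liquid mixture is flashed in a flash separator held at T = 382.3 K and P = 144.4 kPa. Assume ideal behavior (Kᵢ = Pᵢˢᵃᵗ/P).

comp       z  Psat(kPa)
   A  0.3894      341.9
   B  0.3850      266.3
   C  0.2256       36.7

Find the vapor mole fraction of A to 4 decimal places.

y_A = 0.4321

Raoult's law: Kᵢ = Pᵢˢᵃᵗ/P = Pᵢˢᵃᵗ/144.4.
  K_A = 341.9/144.4 = 2.367729, K_B = 266.3/144.4 = 1.844183, K_C = 36.7/144.4 = 0.254155
Rachford–Rice: g(β) = Σ zᵢ(Kᵢ−1)/(1+β(Kᵢ−1)) = 0.
Check two-phase: ΣzᵢKᵢ = 1.6893 > 1 and Σzᵢ/Kᵢ = 1.2609 > 1, so g(0) = 0.6893 > 0 and g(1) = -0.2609 < 0.
Newton–Raphson from β = 0.5:
  β = 0.5000: g = 0.27651, g' = -0.7117 → β = 0.8885
  β = 0.8885: g = -0.07269, g' = -1.3410 → β = 0.8343
  β = 0.8343: g = -0.00599, g' = -1.1329 → β = 0.8290
Converged at β = 0.8290.
Compositions from xᵢ = zᵢ/(1+β(Kᵢ−1)), yᵢ = Kᵢxᵢ:
  A: x = 0.1825, y = 0.4321
  B: x = 0.2265, y = 0.4177
  C: x = 0.5910, y = 0.1502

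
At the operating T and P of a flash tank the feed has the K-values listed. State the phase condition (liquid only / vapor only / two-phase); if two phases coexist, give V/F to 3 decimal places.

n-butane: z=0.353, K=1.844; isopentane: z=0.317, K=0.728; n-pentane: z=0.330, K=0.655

two-phase, V/F = 0.373

ΣzᵢKᵢ = 1.098; Σzᵢ/Kᵢ = 1.131.
Both exceed 1, so a two-phase solution exists.
Let ψ = V/F and solve Σ zᵢ(Kᵢ−1)/(1+ψ(Kᵢ−1)) = 0.
Newton iteration, ψ⁰ = 0.5:
  ψ = 0.500: g = -0.0279, g' = -0.213 → ψ = 0.369
  ψ = 0.369: g = 0.0008, g' = -0.227 → ψ = 0.373
Converged at ψ = 0.373.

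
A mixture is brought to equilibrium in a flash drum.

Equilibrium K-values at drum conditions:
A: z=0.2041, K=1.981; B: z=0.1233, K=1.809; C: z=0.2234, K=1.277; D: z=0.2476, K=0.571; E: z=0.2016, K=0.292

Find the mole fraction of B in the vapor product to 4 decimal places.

Rachford–Rice: g(β) = Σ zᵢ(Kᵢ−1)/(1+β(Kᵢ−1)) = 0.
Feasibility: ΣzᵢKᵢ = 1.1129, Σzᵢ/Kᵢ = 1.4702 — both > 1, two phases present.
Newton–Raphson from β = 0.34:
  β = 0.3400: g = -0.02741, g' = -0.4122 → β = 0.2735
  β = 0.2735: g = -0.00028, g' = -0.4049 → β = 0.2728
Converged at β = 0.2728.
Compositions from xᵢ = zᵢ/(1+β(Kᵢ−1)), yᵢ = Kᵢxᵢ:
  A: x = 0.1610, y = 0.3190
  B: x = 0.1010, y = 0.1827
  C: x = 0.2077, y = 0.2652
  D: x = 0.2804, y = 0.1601
  E: x = 0.2499, y = 0.0730

y_B = 0.1827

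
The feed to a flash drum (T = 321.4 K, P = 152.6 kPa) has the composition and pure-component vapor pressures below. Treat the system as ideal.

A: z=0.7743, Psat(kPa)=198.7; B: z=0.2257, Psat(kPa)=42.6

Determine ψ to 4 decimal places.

ψ = 0.3271

Raoult's law: Kᵢ = Pᵢˢᵃᵗ/P = Pᵢˢᵃᵗ/152.6.
  K_A = 198.7/152.6 = 1.302097, K_B = 42.6/152.6 = 0.279161
Binary case is linear: z₁(K₁−1)(1+ψ(K₂−1)) + z₂(K₂−1)(1+ψ(K₁−1)) = 0
⇒ ψ = [z₁(K₁−1)+z₂(K₂−1)] / [−(K₁−1)(K₂−1)] = 0.07122/0.21776 = 0.3271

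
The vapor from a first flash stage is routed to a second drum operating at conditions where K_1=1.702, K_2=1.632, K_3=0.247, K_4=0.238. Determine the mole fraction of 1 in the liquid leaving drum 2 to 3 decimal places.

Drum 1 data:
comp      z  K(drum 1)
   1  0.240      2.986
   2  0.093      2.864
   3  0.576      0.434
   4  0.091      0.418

x_1 (drum 2) = 0.378

Drum 1:
Newton–Raphson from ψ₁ = 0.5:
  ψ₁ = 0.500: g = -0.2005, g' = -0.745 → ψ₁ = 0.231
  ψ₁ = 0.231: g = 0.0118, g' = -0.888 → ψ₁ = 0.244
Converged at ψ₁ = 0.244.
Drum-1 compositions:
  1: x = 0.162, y = 0.483
  2: x = 0.064, y = 0.183
  3: x = 0.668, y = 0.290
  4: x = 0.106, y = 0.044
Drum-2 feed = drum-1 vapor: z₂ = (0.4825, 0.1830, 0.2901, 0.0443).
Drum 2:
Rachford–Rice: g(ψ₂) = Σ zᵢ(Kᵢ−1)/(1+ψ₂(Kᵢ−1)) = 0.
Check two-phase: ΣzᵢKᵢ = 1.202 > 1 and Σzᵢ/Kᵢ = 1.756 > 1, so g(0) = 0.202 > 0 and g(1) = -0.756 < 0.
Iterate (Newton) starting at ψ₂ = 0.5:
  ψ₂ = 0.500: g = -0.0663, g' = -0.663 → ψ₂ = 0.400
  ψ₂ = 0.400: g = -0.0044, g' = -0.582 → ψ₂ = 0.392
Converged at ψ₂ = 0.392.
  1: x = 0.378, y = 0.644
  2: x = 0.147, y = 0.239
  3: x = 0.412, y = 0.102
  4: x = 0.063, y = 0.015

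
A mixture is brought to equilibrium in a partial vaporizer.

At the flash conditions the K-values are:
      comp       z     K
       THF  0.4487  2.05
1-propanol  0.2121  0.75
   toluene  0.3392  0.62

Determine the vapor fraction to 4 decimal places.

ψ = 0.8171

Rachford–Rice: g(ψ) = Σ zᵢ(Kᵢ−1)/(1+ψ(Kᵢ−1)) = 0.
Check two-phase: ΣzᵢKᵢ = 1.2892 > 1 and Σzᵢ/Kᵢ = 1.0488 > 1, so g(0) = 0.2892 > 0 and g(1) = -0.0488 < 0.
Newton–Raphson from ψ = 0.57:
  ψ = 0.5700: g = 0.06836, g' = -0.2914 → ψ = 0.8046
  ψ = 0.8046: g = 0.00335, g' = -0.2677 → ψ = 0.8171
Converged at ψ = 0.8171.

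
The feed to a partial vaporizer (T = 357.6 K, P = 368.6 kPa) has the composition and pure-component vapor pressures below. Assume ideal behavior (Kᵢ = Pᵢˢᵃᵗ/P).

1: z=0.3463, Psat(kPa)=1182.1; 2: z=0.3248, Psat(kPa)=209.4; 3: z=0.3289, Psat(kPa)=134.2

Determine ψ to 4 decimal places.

Raoult's law: Kᵢ = Pᵢˢᵃᵗ/P = Pᵢˢᵃᵗ/368.6.
  K_1 = 1182.1/368.6 = 3.206999, K_2 = 209.4/368.6 = 0.568095, K_3 = 134.2/368.6 = 0.364080
Material balance + equilibrium reduce to Σ zᵢ(Kᵢ−1)/(1+ψ(Kᵢ−1)) = 0.
Feasibility: ΣzᵢKᵢ = 1.4148, Σzᵢ/Kᵢ = 1.5831 — both > 1, two phases present.
Iterate (Newton) starting at ψ = 0.61:
  ψ = 0.6100: g = -0.20642, g' = -0.7731 → ψ = 0.3430
  ψ = 0.3430: g = 0.00282, g' = -0.8475 → ψ = 0.3463
Converged at ψ = 0.3463.

ψ = 0.3463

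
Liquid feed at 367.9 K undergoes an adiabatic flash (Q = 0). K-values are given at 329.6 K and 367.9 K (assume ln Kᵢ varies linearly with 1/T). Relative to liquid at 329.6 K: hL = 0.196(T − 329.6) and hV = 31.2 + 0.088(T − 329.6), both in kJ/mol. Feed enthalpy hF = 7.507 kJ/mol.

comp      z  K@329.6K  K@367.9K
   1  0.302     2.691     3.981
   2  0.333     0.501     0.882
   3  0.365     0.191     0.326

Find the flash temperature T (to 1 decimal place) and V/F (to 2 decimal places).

Adiabatic flash: solve Rachford–Rice at each trial T, then check hF = ψ·hV(T) + (1−ψ)·hL(T).
  T = 329.6 K: K = (2.691, 0.501, 0.191), RR gives ψ = 0.043, H_out = 1.351 kJ/mol
  T = 367.9 K: K = (3.981, 0.882, 0.326), RR gives ψ = 0.438, H_out = 19.359 kJ/mol
  T = 348.8 K: K = (3.310, 0.676, 0.253), RR gives ψ = 0.240, H_out = 10.745 kJ/mol
  T = 339.2 K: K = (2.993, 0.584, 0.221), RR gives ψ = 0.144, H_out = 6.229 kJ/mol
  T = 344.0 K: K = (3.150, 0.629, 0.237), RR gives ψ = 0.192, H_out = 8.518 kJ/mol
  T = 341.6 K: K = (3.071, 0.606, 0.229), RR gives ψ = 0.168, H_out = 7.383 kJ/mol
Linear interpolation between T = 341.6 (H_out = 7.383) and T = 344.0 (H_out = 8.518) on hF = 7.507 gives T ≈ 341.9 K, at which ψ = 0.17.

T = 341.9 K, V/F = 0.17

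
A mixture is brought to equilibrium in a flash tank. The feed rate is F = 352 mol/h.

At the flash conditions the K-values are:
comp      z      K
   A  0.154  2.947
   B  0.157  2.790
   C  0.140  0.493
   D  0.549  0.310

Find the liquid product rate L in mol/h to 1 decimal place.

L = 314.4 mol/h

Iterate (Newton) starting at ψ = 0.36:
  ψ = 0.360: g = -0.2437, g' = -0.904 → ψ = 0.091
  ψ = 0.091: g = 0.0182, g' = -1.131 → ψ = 0.107
Converged at ψ = 0.107.
Then V = ψ·F = 0.1069·352 = 37.6 mol/h and L = F − V = 314.4 mol/h.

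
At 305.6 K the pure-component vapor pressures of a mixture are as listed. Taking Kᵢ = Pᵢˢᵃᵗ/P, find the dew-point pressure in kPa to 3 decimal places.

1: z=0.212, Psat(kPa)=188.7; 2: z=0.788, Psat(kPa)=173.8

At the dew point ψ → 1, so Σzᵢ/Kᵢ = 1 with Kᵢ = Pᵢˢᵃᵗ/P ⇒ 1/P = Σzᵢ/Pᵢˢᵃᵗ.
1/P = 0.212/188.7 + 0.788/173.8 = 0.005657 ⇒ P = 176.759 kPa

Pdew = 176.759 kPa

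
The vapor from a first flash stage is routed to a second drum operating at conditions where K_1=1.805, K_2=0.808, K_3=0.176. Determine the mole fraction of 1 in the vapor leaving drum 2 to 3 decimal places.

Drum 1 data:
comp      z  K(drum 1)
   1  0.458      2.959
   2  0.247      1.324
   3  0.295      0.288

Drum 1:
Let ψ₁ = V/F and solve Σ zᵢ(Kᵢ−1)/(1+ψ₁(Kᵢ−1)) = 0.
g(0) = ΣzᵢKᵢ − 1 = 0.767 and g(1) = 1 − Σzᵢ/Kᵢ = -0.366, so a root lies in (0, 1).
Newton–Raphson from ψ₁ = 0.61:
  ψ₁ = 0.610: g = 0.1043, g' = -0.850 → ψ₁ = 0.733
  ψ₁ = 0.733: g = -0.0060, g' = -0.967 → ψ₁ = 0.726
Converged at ψ₁ = 0.726.
Drum-1 compositions:
  1: x = 0.189, y = 0.559
  2: x = 0.200, y = 0.265
  3: x = 0.611, y = 0.176
Drum-2 feed = drum-1 vapor: z₂ = (0.5593, 0.2647, 0.1760).
Drum 2:
Let ψ₂ = V/F and solve Σ zᵢ(Kᵢ−1)/(1+ψ₂(Kᵢ−1)) = 0.
Check two-phase: ΣzᵢKᵢ = 1.254 > 1 and Σzᵢ/Kᵢ = 1.637 > 1, so g(0) = 0.254 > 0 and g(1) = -0.637 < 0.
Newton iteration, ψ₂⁰ = 0.5:
  ψ₂ = 0.500: g = 0.0182, g' = -0.542 → ψ₂ = 0.534
  ψ₂ = 0.534: g = -0.0005, g' = -0.570 → ψ₂ = 0.533
Converged at ψ₂ = 0.533.
  1: x = 0.391, y = 0.707
  2: x = 0.295, y = 0.238
  3: x = 0.314, y = 0.055

y_1 (drum 2) = 0.707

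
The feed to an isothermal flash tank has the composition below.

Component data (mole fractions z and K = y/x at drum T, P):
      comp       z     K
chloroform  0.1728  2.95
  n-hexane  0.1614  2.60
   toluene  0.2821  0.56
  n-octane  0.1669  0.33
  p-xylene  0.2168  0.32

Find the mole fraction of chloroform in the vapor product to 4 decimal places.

y_chloroform = 0.3654

Newton–Raphson from β = 0.5:
  β = 0.5000: g = -0.23658, g' = -0.7853 → β = 0.1987
  β = 0.1987: g = 0.00330, g' = -0.8785 → β = 0.2025
Converged at β = 0.2025.
Compositions from xᵢ = zᵢ/(1+β(Kᵢ−1)), yᵢ = Kᵢxᵢ:
  chloroform: x = 0.1239, y = 0.3654
  n-hexane: x = 0.1219, y = 0.3169
  toluene: x = 0.3097, y = 0.1734
  n-octane: x = 0.1931, y = 0.0637
  p-xylene: x = 0.2514, y = 0.0805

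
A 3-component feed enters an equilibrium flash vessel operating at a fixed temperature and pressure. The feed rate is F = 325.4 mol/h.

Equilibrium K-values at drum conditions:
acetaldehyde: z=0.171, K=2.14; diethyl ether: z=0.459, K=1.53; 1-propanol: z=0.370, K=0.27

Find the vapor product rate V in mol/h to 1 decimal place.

Rachford–Rice: g(β) = Σ zᵢ(Kᵢ−1)/(1+β(Kᵢ−1)) = 0.
g(0) = ΣzᵢKᵢ − 1 = 0.168 and g(1) = 1 − Σzᵢ/Kᵢ = -0.750, so a root lies in (0, 1).
Newton–Raphson from β = 0.5:
  β = 0.500: g = -0.1089, g' = -0.660 → β = 0.335
  β = 0.335: g = -0.0099, g' = -0.555 → β = 0.317
Converged at β = 0.317.
Then V = β·F = 0.3171·325.4 = 103.2 mol/h and L = F − V = 222.2 mol/h.

V = 103.2 mol/h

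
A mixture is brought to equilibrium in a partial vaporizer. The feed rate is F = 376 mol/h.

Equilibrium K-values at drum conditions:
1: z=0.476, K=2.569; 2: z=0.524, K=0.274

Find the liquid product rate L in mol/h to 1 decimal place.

L = 255.0 mol/h

Binary case is linear: z₁(K₁−1)(1+ψ(K₂−1)) + z₂(K₂−1)(1+ψ(K₁−1)) = 0
⇒ ψ = [z₁(K₁−1)+z₂(K₂−1)] / [−(K₁−1)(K₂−1)] = 0.3664/1.1391 = 0.322
Then V = ψ·F = 0.3217·376 = 121.0 mol/h and L = F − V = 255.0 mol/h.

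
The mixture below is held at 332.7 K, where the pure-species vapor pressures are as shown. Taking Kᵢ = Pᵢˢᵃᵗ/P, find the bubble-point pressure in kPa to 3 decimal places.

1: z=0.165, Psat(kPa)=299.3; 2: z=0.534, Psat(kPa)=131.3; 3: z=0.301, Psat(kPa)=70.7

Pbub = 140.779 kPa

At the bubble point ψ → 0, so ΣzᵢKᵢ = 1 with Kᵢ = Pᵢˢᵃᵗ/P ⇒ P = ΣzᵢPᵢˢᵃᵗ.
P = 0.165·299.3 + 0.534·131.3 + 0.301·70.7 = 140.779 kPa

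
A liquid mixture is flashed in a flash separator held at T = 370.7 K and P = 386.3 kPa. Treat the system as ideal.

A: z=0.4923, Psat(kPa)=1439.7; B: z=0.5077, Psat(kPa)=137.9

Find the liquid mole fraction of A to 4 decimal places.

Raoult's law: Kᵢ = Pᵢˢᵃᵗ/P = Pᵢˢᵃᵗ/386.3.
  K_A = 1439.7/386.3 = 3.726896, K_B = 137.9/386.3 = 0.356976
Let β = V/F and solve Σ zᵢ(Kᵢ−1)/(1+β(Kᵢ−1)) = 0.
Feasibility: ΣzᵢKᵢ = 2.0160, Σzᵢ/Kᵢ = 1.5543 — both > 1, two phases present.
Binary case is linear: z₁(K₁−1)(1+β(K₂−1)) + z₂(K₂−1)(1+β(K₁−1)) = 0
⇒ β = [z₁(K₁−1)+z₂(K₂−1)] / [−(K₁−1)(K₂−1)] = 1.01599/1.75346 = 0.5794
Compositions from xᵢ = zᵢ/(1+β(Kᵢ−1)), yᵢ = Kᵢxᵢ:
  A: x = 0.1908, y = 0.7111
  B: x = 0.8092, y = 0.2889

x_A = 0.1908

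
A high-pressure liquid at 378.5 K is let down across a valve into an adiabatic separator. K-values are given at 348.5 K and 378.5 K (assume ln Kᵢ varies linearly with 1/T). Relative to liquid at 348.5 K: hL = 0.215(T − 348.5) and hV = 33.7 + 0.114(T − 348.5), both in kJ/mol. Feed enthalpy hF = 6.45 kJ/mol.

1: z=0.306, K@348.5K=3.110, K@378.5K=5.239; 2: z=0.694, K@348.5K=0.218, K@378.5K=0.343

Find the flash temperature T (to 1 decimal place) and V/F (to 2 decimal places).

Adiabatic flash: solve Rachford–Rice at each trial T, then check hF = ψ·hV(T) + (1−ψ)·hL(T).
  T = 348.5 K: K = (3.110, 0.218), RR gives ψ = 0.062, H_out = 2.103 kJ/mol
  T = 378.5 K: K = (5.239, 0.343), RR gives ψ = 0.302, H_out = 15.713 kJ/mol
  T = 363.5 K: K = (4.080, 0.276), RR gives ψ = 0.197, H_out = 9.577 kJ/mol
  T = 356.0 K: K = (3.572, 0.246), RR gives ψ = 0.136, H_out = 6.093 kJ/mol
  T = 359.8 K: K = (3.824, 0.261), RR gives ψ = 0.168, H_out = 7.907 kJ/mol
  T = 357.9 K: K = (3.697, 0.253), RR gives ψ = 0.152, H_out = 7.014 kJ/mol
Linear interpolation between T = 356.0 (H_out = 6.093) and T = 357.9 (H_out = 7.014) on hF = 6.45 gives T ≈ 356.7 K, at which ψ = 0.14.

T = 356.7 K, V/F = 0.14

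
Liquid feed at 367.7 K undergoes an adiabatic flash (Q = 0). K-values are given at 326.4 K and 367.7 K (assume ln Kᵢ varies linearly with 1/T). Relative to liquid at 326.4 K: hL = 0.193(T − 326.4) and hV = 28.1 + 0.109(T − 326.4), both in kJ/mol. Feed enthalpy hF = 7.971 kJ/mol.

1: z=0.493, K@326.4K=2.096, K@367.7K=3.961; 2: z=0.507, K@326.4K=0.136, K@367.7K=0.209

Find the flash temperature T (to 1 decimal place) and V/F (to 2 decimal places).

Adiabatic flash: solve Rachford–Rice at each trial T, then check hF = ψ·hV(T) + (1−ψ)·hL(T).
  T = 326.4 K: K = (2.096, 0.136), RR gives ψ = 0.108, H_out = 3.035 kJ/mol
  T = 367.7 K: K = (3.961, 0.209), RR gives ψ = 0.452, H_out = 19.105 kJ/mol
  T = 347.0 K: K = (2.934, 0.171), RR gives ψ = 0.332, H_out = 12.739 kJ/mol
  T = 336.7 K: K = (2.493, 0.153), RR gives ψ = 0.242, H_out = 8.588 kJ/mol
  T = 331.5 K: K = (2.287, 0.144), RR gives ψ = 0.182, H_out = 6.024 kJ/mol
  T = 334.1 K: K = (2.388, 0.149), RR gives ψ = 0.214, H_out = 7.357 kJ/mol
  T = 335.4 K: K = (2.440, 0.151), RR gives ψ = 0.228, H_out = 7.984 kJ/mol
Linear interpolation between T = 334.1 (H_out = 7.357) and T = 335.4 (H_out = 7.984) on hF = 7.971 gives T ≈ 335.4 K, at which ψ = 0.23.

T = 335.4 K, V/F = 0.23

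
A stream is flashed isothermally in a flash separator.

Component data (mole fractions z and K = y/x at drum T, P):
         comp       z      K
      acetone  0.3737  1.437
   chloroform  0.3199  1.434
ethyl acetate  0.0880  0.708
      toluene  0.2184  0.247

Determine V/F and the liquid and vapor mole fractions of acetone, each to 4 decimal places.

V/F = 0.3799, x_acetone = 0.3205, y_acetone = 0.4606

Rachford–Rice: g(V/F) = Σ zᵢ(Kᵢ−1)/(1+V/F(Kᵢ−1)) = 0.
Check two-phase: ΣzᵢKᵢ = 1.1120 > 1 and Σzᵢ/Kᵢ = 1.4916 > 1, so g(0) = 0.1120 > 0 and g(1) = -0.4916 < 0.
Newton iteration, V/F⁰ = 0.47:
  V/F = 0.4700: g = -0.03353, g' = -0.3974 → V/F = 0.3856
  V/F = 0.3856: g = -0.00202, g' = -0.3519 → V/F = 0.3799
Converged at V/F = 0.3799.
Compositions from xᵢ = zᵢ/(1+V/F(Kᵢ−1)), yᵢ = Kᵢxᵢ:
  acetone: x = 0.3205, y = 0.4606
  chloroform: x = 0.2746, y = 0.3938
  ethyl acetate: x = 0.0990, y = 0.0701
  toluene: x = 0.3059, y = 0.0756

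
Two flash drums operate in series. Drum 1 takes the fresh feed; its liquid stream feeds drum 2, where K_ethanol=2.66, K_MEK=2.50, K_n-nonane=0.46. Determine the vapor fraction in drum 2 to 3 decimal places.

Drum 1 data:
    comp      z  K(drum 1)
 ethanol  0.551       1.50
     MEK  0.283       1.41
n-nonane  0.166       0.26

V/F (drum 2) = 0.892

Drum 1:
Newton–Raphson from ψ₁ = 0.57:
  ψ₁ = 0.570: g = 0.0960, g' = -0.387 → ψ₁ = 0.818
  ψ₁ = 0.818: g = -0.0290, g' = -0.680 → ψ₁ = 0.776
  ψ₁ = 0.776: g = -0.0018, g' = -0.600 → ψ₁ = 0.773
Converged at ψ₁ = 0.773.
Drum-1 compositions:
  ethanol: x = 0.397, y = 0.596
  MEK: x = 0.215, y = 0.303
  n-nonane: x = 0.388, y = 0.101
Drum-2 feed = drum-1 liquid: z₂ = (0.3975, 0.2149, 0.3876).
Drum 2:
Material balance + equilibrium reduce to Σ zᵢ(Kᵢ−1)/(1+ψ₂(Kᵢ−1)) = 0.
Check two-phase: ΣzᵢKᵢ = 1.773 > 1 and Σzᵢ/Kᵢ = 1.078 > 1, so g(0) = 0.773 > 0 and g(1) = -0.078 < 0.
Iterate (Newton) starting at ψ₂ = 0.5:
  ψ₂ = 0.500: g = 0.2580, g' = -0.697 → ψ₂ = 0.870
  ψ₂ = 0.870: g = 0.0149, g' = -0.676 → ψ₂ = 0.892
Converged at ψ₂ = 0.892.
  ethanol: x = 0.160, y = 0.426
  MEK: x = 0.092, y = 0.230
  n-nonane: x = 0.748, y = 0.344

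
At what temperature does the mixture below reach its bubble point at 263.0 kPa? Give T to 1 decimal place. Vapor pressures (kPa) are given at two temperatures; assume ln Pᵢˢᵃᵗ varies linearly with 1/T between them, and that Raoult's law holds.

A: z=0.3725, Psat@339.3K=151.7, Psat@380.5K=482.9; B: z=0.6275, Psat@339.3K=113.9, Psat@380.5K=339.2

Bubble-point temperature: ΣzᵢPᵢˢᵃᵗ(T) = P. Interpolate ln Pᵢˢᵃᵗ = aᵢ + bᵢ/T.
  T = 339.3 K: ΣzᵢPᵢˢᵃᵗ = 127.98 kPa
  T = 380.5 K: ΣzᵢPᵢˢᵃᵗ = 392.73 kPa
  T = 359.9 K: ΣzᵢPᵢˢᵃᵗ = 231.47 kPa
  T = 370.2 K: ΣzᵢPᵢˢᵃᵗ = 303.72 kPa
  T = 365.0 K: ΣzᵢPᵢˢᵃᵗ = 265.30 kPa
  T = 362.4 K: ΣzᵢPᵢˢᵃᵗ = 247.60 kPa
Interpolating between 362.4 K and 365.0 K gives T ≈ 364.7 K.

T = 364.7 K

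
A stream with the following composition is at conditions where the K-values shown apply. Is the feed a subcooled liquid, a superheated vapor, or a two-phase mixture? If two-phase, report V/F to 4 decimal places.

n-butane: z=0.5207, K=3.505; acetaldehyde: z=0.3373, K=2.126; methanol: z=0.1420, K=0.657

superheated vapor

ΣzᵢKᵢ = 2.6354; Σzᵢ/Kᵢ = 0.5233.
Since Σzᵢ/Kᵢ < 1 the mixture is above its dew point — single vapor phase.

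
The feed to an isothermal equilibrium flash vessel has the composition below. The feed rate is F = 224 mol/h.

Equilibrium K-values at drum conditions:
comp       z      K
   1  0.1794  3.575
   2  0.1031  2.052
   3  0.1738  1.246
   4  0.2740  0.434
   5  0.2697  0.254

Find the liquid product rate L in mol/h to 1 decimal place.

Rachford–Rice: g(ψ) = Σ zᵢ(Kᵢ−1)/(1+ψ(Kᵢ−1)) = 0.
g(0) = ΣzᵢKᵢ − 1 = 0.2569 and g(1) = 1 − Σzᵢ/Kᵢ = -0.9331, so a root lies in (0, 1).
Iterate (Newton) starting at ψ = 0.5:
  ψ = 0.5000: g = -0.22609, g' = -0.8372 → ψ = 0.2299
  ψ = 0.2299: g = -0.00319, g' = -0.8874 → ψ = 0.2264
Converged at ψ = 0.2264.
Then V = ψ·F = 0.2264·224 = 50.7 mol/h and L = F − V = 173.3 mol/h.

L = 173.3 mol/h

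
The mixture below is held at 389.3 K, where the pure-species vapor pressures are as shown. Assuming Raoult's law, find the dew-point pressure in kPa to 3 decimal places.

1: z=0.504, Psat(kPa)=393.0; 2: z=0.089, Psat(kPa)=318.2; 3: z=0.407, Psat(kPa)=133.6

At the dew point ψ → 1, so Σzᵢ/Kᵢ = 1 with Kᵢ = Pᵢˢᵃᵗ/P ⇒ 1/P = Σzᵢ/Pᵢˢᵃᵗ.
1/P = 0.504/393.0 + 0.089/318.2 + 0.407/133.6 = 0.004609 ⇒ P = 216.988 kPa

Pdew = 216.988 kPa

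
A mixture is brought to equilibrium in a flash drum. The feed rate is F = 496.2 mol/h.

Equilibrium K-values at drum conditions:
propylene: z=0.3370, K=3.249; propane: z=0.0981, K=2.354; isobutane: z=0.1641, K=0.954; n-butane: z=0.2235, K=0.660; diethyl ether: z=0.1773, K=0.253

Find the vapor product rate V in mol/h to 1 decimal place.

Material balance + equilibrium reduce to Σ zᵢ(Kᵢ−1)/(1+V/F(Kᵢ−1)) = 0.
Feasibility: ΣzᵢKᵢ = 1.6748, Σzᵢ/Kᵢ = 1.3568 — both > 1, two phases present.
Newton iteration, V/F⁰ = 0.5:
  V/F = 0.5000: g = 0.12527, g' = -0.7315 → V/F = 0.6712
  V/F = 0.6712: g = -0.00030, g' = -0.7617 → V/F = 0.6708
Converged at V/F = 0.6708.
Then V = V/F·F = 0.6708·496.2 = 332.9 mol/h and L = F − V = 163.3 mol/h.

V = 332.9 mol/h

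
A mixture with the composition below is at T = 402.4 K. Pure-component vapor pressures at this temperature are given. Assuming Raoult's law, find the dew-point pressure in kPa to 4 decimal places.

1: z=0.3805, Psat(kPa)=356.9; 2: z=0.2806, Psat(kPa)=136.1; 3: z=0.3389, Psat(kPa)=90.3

At the dew point ψ → 1, so Σzᵢ/Kᵢ = 1 with Kᵢ = Pᵢˢᵃᵗ/P ⇒ 1/P = Σzᵢ/Pᵢˢᵃᵗ.
1/P = 0.3805/356.9 + 0.2806/136.1 + 0.3389/90.3 = 0.0068809 ⇒ P = 145.3300 kPa

Pdew = 145.3300 kPa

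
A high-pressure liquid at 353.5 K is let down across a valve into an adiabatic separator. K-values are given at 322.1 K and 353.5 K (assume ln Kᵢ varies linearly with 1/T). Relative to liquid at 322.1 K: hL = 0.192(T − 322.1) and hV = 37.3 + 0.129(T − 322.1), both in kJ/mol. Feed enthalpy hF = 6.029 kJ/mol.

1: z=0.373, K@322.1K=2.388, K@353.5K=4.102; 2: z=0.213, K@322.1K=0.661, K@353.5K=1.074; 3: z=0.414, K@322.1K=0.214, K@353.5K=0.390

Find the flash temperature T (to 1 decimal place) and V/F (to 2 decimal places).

Adiabatic flash: solve Rachford–Rice at each trial T, then check hF = ψ·hV(T) + (1−ψ)·hL(T).
  T = 322.1 K: K = (2.388, 0.661, 0.214), RR gives ψ = 0.131, H_out = 4.876 kJ/mol
  T = 353.5 K: K = (4.102, 1.074, 0.390), RR gives ψ = 0.626, H_out = 28.133 kJ/mol
  T = 337.8 K: K = (3.169, 0.852, 0.293), RR gives ψ = 0.391, H_out = 17.205 kJ/mol
  T = 330.0 K: K = (2.763, 0.753, 0.252), RR gives ψ = 0.271, H_out = 11.490 kJ/mol
  T = 326.1 K: K = (2.573, 0.707, 0.232), RR gives ψ = 0.205, H_out = 8.371 kJ/mol
  T = 324.1 K: K = (2.479, 0.684, 0.223), RR gives ψ = 0.169, H_out = 6.668 kJ/mol
Linear interpolation between T = 322.1 (H_out = 4.876) and T = 324.1 (H_out = 6.668) on hF = 6.029 gives T ≈ 323.4 K, at which ψ = 0.16.

T = 323.4 K, V/F = 0.16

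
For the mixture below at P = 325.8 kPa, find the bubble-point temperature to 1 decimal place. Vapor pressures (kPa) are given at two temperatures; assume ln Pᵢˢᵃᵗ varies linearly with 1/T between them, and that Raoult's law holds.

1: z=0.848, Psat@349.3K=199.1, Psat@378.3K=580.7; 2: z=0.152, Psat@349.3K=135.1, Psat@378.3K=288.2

T = 363.9 K

Bubble-point temperature: ΣzᵢPᵢˢᵃᵗ(T) = P. Interpolate ln Pᵢˢᵃᵗ = aᵢ + bᵢ/T.
  T = 349.3 K: ΣzᵢPᵢˢᵃᵗ = 189.37 kPa
  T = 378.3 K: ΣzᵢPᵢˢᵃᵗ = 536.24 kPa
  T = 363.8 K: ΣzᵢPᵢˢᵃᵗ = 325.01 kPa
  T = 371.1 K: ΣzᵢPᵢˢᵃᵗ = 420.15 kPa
  T = 367.5 K: ΣzᵢPᵢˢᵃᵗ = 370.63 kPa
  T = 365.6 K: ΣzᵢPᵢˢᵃᵗ = 346.56 kPa
Interpolating between 363.8 K and 365.6 K gives T ≈ 363.9 K.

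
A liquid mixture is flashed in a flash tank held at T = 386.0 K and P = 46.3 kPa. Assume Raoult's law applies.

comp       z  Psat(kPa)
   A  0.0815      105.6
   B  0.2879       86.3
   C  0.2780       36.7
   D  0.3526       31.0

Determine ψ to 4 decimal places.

Raoult's law: Kᵢ = Pᵢˢᵃᵗ/P = Pᵢˢᵃᵗ/46.3.
  K_A = 105.6/46.3 = 2.280778, K_B = 86.3/46.3 = 1.863931, K_C = 36.7/46.3 = 0.792657, K_D = 31.0/46.3 = 0.669546
Material balance + equilibrium reduce to Σ zᵢ(Kᵢ−1)/(1+ψ(Kᵢ−1)) = 0.
g(0) = ΣzᵢKᵢ − 1 = 0.1789 and g(1) = 1 − Σzᵢ/Kᵢ = -0.0675, so a root lies in (0, 1).
Newton iteration, ψ⁰ = 0.5:
  ψ = 0.5000: g = 0.03344, g' = -0.2246 → ψ = 0.6489
  ψ = 0.6489: g = 0.00146, g' = -0.2065 → ψ = 0.6560
Converged at ψ = 0.6560.

ψ = 0.6560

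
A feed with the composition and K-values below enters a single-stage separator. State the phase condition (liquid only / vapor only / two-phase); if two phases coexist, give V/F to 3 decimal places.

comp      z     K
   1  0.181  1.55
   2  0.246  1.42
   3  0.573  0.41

ΣzᵢKᵢ = 0.865; Σzᵢ/Kᵢ = 1.688.
Since ΣzᵢKᵢ < 1 the mixture is below its bubble point — single liquid phase.

liquid only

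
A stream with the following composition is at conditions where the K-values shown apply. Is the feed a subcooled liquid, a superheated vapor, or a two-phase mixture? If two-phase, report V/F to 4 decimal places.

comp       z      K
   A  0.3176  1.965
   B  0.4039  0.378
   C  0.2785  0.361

subcooled liquid

ΣzᵢKᵢ = 0.8773; Σzᵢ/Kᵢ = 2.0016.
Since ΣzᵢKᵢ < 1 the mixture is below its bubble point — single liquid phase.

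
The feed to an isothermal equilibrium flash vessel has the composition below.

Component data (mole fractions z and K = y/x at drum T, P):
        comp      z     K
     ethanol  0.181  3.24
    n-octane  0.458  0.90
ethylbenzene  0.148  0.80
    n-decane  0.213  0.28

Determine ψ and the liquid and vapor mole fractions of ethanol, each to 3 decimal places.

Material balance + equilibrium reduce to Σ zᵢ(Kᵢ−1)/(1+ψ(Kᵢ−1)) = 0.
Feasibility: ΣzᵢKᵢ = 1.177, Σzᵢ/Kᵢ = 1.510 — both > 1, two phases present.
Newton iteration, ψ⁰ = 0.37:
  ψ = 0.370: g = -0.0669, g' = -0.489 → ψ = 0.233
  ψ = 0.233: g = 0.0041, g' = -0.563 → ψ = 0.240
Converged at ψ = 0.240.
Compositions from xᵢ = zᵢ/(1+ψ(Kᵢ−1)), yᵢ = Kᵢxᵢ:
  ethanol: x = 0.118, y = 0.381
  n-octane: x = 0.469, y = 0.422
  ethylbenzene: x = 0.155, y = 0.124
  n-decane: x = 0.258, y = 0.072

ψ = 0.240, x_ethanol = 0.118, y_ethanol = 0.381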